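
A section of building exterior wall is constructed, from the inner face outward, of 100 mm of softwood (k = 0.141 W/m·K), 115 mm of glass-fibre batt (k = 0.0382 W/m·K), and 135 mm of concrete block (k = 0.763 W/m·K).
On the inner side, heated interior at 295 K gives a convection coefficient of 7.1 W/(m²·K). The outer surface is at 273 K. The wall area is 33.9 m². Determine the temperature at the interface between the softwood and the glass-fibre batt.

T ≈ 290 K

Model the wall as resistances in series:
R_inner film = 1/(h_i·A) = 1/(7.1×33.9) = 0.004155 K/W
R_softwood = L/(kA) = 0.1/(0.141×33.9) = 0.02092 K/W
R_glass-fibre batt = L/(kA) = 0.115/(0.0382×33.9) = 0.0888 K/W
R_concrete block = L/(kA) = 0.135/(0.763×33.9) = 0.005219 K/W
R_total = 0.1191 K/W;  Q = ΔT/R_total = 22/0.1191 = 184.7 W
T_interface = T_inner − Q·ΣR(inner→interface) = 295 − 185×0.02508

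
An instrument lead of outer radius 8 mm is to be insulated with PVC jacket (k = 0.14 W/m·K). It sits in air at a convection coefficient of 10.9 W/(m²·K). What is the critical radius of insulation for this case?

r_cr ≈ 12.8 mm

For a cylinder r_cr = k/h = 0.14/10.9
r_cr = 12.8 mm; since the bare radius (8 mm) is below r_cr, adding a thin layer of insulation will *increase* heat loss.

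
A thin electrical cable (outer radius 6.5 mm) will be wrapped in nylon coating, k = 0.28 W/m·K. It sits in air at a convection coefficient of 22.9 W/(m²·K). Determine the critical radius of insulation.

r_cr ≈ 12.2 mm

For a cylinder r_cr = k/h = 0.28/22.9
r_cr = 12.2 mm; since the bare radius (6.5 mm) is below r_cr, adding a thin layer of insulation will *increase* heat loss.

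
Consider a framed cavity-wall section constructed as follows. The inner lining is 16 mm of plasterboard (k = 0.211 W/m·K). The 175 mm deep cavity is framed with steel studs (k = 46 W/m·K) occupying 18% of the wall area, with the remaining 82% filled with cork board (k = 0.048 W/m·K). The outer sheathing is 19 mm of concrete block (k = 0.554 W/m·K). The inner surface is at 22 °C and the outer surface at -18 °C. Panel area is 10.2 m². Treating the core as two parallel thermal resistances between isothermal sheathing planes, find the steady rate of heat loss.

Q ≈ 3110 W

Sheathing layers in series; stud and cavity paths in parallel between them.
R_inner = 0.016/(0.211×10.2) = 0.007434 K/W
R_stud  = 0.175/(46×0.18×10.2) = 0.002072 K/W
R_cav   = 0.175/(0.048×0.82×10.2) = 0.4359 K/W
1/R_core = 1/R_stud + 1/R_cav → R_core = 0.002062 K/W
R_outer = 0.019/(0.554×10.2) = 0.003362 K/W
R_total = 0.01286 K/W
Q = ΔT/R_total = 40/0.01286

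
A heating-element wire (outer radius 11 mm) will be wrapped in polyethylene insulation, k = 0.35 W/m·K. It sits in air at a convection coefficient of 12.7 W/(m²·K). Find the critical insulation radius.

r_cr ≈ 27.6 mm

For a cylinder r_cr = k/h = 0.35/12.7
r_cr = 27.6 mm; since the bare radius (11 mm) is below r_cr, adding a thin layer of insulation will *increase* heat loss.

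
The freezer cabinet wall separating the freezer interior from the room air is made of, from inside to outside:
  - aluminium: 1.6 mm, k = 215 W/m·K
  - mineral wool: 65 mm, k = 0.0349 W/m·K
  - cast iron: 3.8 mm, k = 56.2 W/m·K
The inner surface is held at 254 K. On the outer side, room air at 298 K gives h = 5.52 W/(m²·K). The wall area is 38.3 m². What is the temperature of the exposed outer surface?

Series thermal resistances:
R_aluminium = L/(kA) = 0.0016/(215×38.3) = 1.943×10^-7 K/W
R_mineral wool = L/(kA) = 0.065/(0.0349×38.3) = 0.04863 K/W
R_cast iron = L/(kA) = 0.0038/(56.2×38.3) = 1.765×10^-6 K/W
R_outer film = 1/(h_o·A) = 1/(5.52×38.3) = 0.00473 K/W
R_total = 0.05336 K/W;  Q = ΔT/R_total = 44/0.05336 = 824.6 W
T_interface = T_inner + Q·ΣR(inner→interface) = 254 + 825×0.04863

T ≈ 294 K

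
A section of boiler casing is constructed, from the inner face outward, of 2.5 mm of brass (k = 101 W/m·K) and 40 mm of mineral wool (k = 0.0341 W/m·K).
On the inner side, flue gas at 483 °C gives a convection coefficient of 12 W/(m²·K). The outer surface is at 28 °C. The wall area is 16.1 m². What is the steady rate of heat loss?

Q ≈ 5830 W

Model the wall as resistances in series:
R_inner film = 1/(h_i·A) = 1/(12×16.1) = 0.005176 K/W
R_brass = L/(kA) = 0.0025/(101×16.1) = 1.537×10^-6 K/W
R_mineral wool = L/(kA) = 0.04/(0.0341×16.1) = 0.07286 K/W
R_total = 0.07804 K/W
Q = ΔT / R_total = 455 / 0.07804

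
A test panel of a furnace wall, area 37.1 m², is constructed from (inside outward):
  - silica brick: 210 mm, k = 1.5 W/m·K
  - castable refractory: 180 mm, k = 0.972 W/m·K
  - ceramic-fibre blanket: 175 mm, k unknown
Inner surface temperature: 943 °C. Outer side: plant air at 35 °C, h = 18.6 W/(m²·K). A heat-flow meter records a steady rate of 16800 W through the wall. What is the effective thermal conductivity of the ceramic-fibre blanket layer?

Thermal resistances in series:
R_silica brick = L/(kA) = 0.21/(1.5×37.1) = 0.003774 K/W
R_castable refractory = L/(kA) = 0.18/(0.972×37.1) = 0.004992 K/W
R_outer film = 1/(h_o·A) = 1/(18.6×37.1) = 0.001449 K/W
Sum of known resistances R_other = 0.01021 K/W
Total R = ΔT/Q = 908/16800 = 0.05405 K/W
R_ceramic-fibre blanket = R_total − R_other = 0.04383 K/W
k = L/(R·A) = 0.175/(0.04383×37.1)

k ≈ 0.108 W/(m·K)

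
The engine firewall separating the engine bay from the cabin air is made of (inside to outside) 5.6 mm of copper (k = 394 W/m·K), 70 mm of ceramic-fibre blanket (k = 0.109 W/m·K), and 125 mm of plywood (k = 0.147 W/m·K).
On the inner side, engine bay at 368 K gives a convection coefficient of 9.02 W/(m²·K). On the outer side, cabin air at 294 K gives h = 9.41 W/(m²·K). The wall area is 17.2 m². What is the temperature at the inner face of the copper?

Model the wall as resistances in series:
R_inner film = 1/(h_i·A) = 1/(9.02×17.2) = 0.006446 K/W
R_copper = L/(kA) = 0.0056/(394×17.2) = 8.263×10^-7 K/W
R_ceramic-fibre blanket = L/(kA) = 0.07/(0.109×17.2) = 0.03734 K/W
R_plywood = L/(kA) = 0.125/(0.147×17.2) = 0.04944 K/W
R_outer film = 1/(h_o·A) = 1/(9.41×17.2) = 0.006178 K/W
R_total = 0.0994 K/W;  Q = ΔT/R_total = 74/0.0994 = 744.5 W
T_interface = T_inner − Q·ΣR(inner→interface) = 368 − 744×0.006446

T ≈ 363 K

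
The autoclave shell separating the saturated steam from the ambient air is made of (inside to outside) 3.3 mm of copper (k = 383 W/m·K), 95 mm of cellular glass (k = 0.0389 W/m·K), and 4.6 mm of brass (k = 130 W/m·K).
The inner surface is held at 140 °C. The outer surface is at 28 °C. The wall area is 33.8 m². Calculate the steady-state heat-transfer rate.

Treating each layer as a thermal resistance in series:
R_copper = L/(kA) = 0.0033/(383×33.8) = 2.549×10^-7 K/W
R_cellular glass = L/(kA) = 0.095/(0.0389×33.8) = 0.07225 K/W
R_brass = L/(kA) = 0.0046/(130×33.8) = 1.047×10^-6 K/W
R_total = 0.07225 K/W
Q = ΔT / R_total = 112 / 0.07225

Q ≈ 1550 W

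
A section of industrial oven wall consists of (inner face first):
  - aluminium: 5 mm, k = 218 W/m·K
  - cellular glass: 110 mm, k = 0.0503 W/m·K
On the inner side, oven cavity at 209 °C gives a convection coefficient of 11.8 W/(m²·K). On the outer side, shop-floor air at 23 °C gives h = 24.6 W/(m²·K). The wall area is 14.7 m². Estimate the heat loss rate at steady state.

Thermal resistances in series:
R_inner film = 1/(h_i·A) = 1/(11.8×14.7) = 0.005765 K/W
R_aluminium = L/(kA) = 0.005/(218×14.7) = 1.56×10^-6 K/W
R_cellular glass = L/(kA) = 0.11/(0.0503×14.7) = 0.1488 K/W
R_outer film = 1/(h_o·A) = 1/(24.6×14.7) = 0.002765 K/W
R_total = 0.1573 K/W
Q = ΔT / R_total = 186 / 0.1573

Q ≈ 1180 W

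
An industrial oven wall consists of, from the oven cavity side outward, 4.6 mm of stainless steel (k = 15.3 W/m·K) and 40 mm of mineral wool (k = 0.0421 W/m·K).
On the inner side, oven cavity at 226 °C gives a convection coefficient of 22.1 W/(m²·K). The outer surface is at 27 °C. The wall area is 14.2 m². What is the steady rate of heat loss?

Treating each layer as a thermal resistance in series:
R_inner film = 1/(h_i·A) = 1/(22.1×14.2) = 0.003187 K/W
R_stainless steel = L/(kA) = 0.0046/(15.3×14.2) = 2.117×10^-5 K/W
R_mineral wool = L/(kA) = 0.04/(0.0421×14.2) = 0.06691 K/W
R_total = 0.07012 K/W
Q = ΔT / R_total = 199 / 0.07012

Q ≈ 2840 W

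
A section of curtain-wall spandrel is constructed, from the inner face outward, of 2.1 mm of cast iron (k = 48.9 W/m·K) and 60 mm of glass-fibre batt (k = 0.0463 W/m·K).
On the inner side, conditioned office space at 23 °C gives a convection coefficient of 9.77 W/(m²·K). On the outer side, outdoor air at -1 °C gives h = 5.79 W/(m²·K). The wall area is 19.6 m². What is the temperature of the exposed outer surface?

T ≈ 1.64 °C

Series thermal resistances:
R_inner film = 1/(h_i·A) = 1/(9.77×19.6) = 0.005222 K/W
R_cast iron = L/(kA) = 0.0021/(48.9×19.6) = 2.191×10^-6 K/W
R_glass-fibre batt = L/(kA) = 0.06/(0.0463×19.6) = 0.06612 K/W
R_outer film = 1/(h_o·A) = 1/(5.79×19.6) = 0.008812 K/W
R_total = 0.08015 K/W;  Q = ΔT/R_total = 24/0.08015 = 299.4 W
T_interface = T_inner − Q·ΣR(inner→interface) = 23 − 299×0.07134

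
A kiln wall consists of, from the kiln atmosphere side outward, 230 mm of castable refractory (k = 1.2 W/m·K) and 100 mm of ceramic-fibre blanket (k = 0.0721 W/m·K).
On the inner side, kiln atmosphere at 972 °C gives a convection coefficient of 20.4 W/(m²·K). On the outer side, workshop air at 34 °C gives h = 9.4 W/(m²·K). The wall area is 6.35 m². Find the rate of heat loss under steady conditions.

Q ≈ 3430 W

Model the wall as resistances in series:
R_inner film = 1/(h_i·A) = 1/(20.4×6.35) = 0.00772 K/W
R_castable refractory = L/(kA) = 0.23/(1.2×6.35) = 0.03018 K/W
R_ceramic-fibre blanket = L/(kA) = 0.1/(0.0721×6.35) = 0.2184 K/W
R_outer film = 1/(h_o·A) = 1/(9.4×6.35) = 0.01675 K/W
R_total = 0.2731 K/W
Q = ΔT / R_total = 938 / 0.2731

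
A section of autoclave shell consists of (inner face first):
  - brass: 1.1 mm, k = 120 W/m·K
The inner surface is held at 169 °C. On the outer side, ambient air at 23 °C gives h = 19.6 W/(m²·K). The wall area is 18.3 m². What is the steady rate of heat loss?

Model the wall as resistances in series:
R_brass = L/(kA) = 0.0011/(120×18.3) = 5.009×10^-7 K/W
R_outer film = 1/(h_o·A) = 1/(19.6×18.3) = 0.002788 K/W
R_total = 0.002789 K/W
Q = ΔT / R_total = 146 / 0.002789

Q ≈ 52400 W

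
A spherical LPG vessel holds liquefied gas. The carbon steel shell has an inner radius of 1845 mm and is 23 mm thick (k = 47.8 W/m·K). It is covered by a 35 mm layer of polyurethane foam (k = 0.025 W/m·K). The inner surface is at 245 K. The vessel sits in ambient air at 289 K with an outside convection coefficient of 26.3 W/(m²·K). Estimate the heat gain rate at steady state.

Each spherical layer contributes R = (1/r_i − 1/r_o)/(4πk):
R_carbon steel shell = (1/1.845 − 1/1.868)/(4π×47.8) = 1.111×10^-5 K/W
R_polyurethane foam = (1/1.868 − 1/1.903)/(4π×0.025) = 0.03134 K/W
R_outer film = 1/(h·4πr_o²) = 1/(26.3×4π×1.903²) = 8.355×10^-4 K/W
R_total = 0.03219 K/W
Q = ΔT/R_total = 44/0.03219

Q ≈ 1370 W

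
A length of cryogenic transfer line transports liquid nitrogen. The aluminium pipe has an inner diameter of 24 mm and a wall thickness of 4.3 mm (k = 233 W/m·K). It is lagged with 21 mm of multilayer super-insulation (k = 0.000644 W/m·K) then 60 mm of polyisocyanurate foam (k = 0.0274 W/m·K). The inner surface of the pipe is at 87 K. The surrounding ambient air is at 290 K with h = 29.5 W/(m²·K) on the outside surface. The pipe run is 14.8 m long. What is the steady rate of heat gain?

Cylindrical conduction, so R = ln(r₂/r₁)/(2πkL) per layer, in series:
R_aluminium pipe wall = ln(16.3/12)/(2π×233×14.8) = 1.413×10^-5 K/W
R_multilayer super-insulation = ln(37.3/16.3)/(2π×0.000644×14.8) = 13.82 K/W
R_polyisocyanurate foam = ln(97.3/37.3)/(2π×0.0274×14.8) = 0.3763 K/W
R_outer film = 1/(h_o·2πr_oL) = 1/(29.5×2π×0.0973×14.8) = 0.003746 K/W
R_total = 14.2 K/W
Q = ΔT/R_total = 203/14.2

Q ≈ 14.3 W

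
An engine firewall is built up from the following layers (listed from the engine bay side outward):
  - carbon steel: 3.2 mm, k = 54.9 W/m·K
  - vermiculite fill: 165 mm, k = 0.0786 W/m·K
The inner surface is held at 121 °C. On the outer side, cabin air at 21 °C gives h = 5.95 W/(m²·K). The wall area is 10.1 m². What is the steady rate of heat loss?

Series thermal resistances:
R_carbon steel = L/(kA) = 0.0032/(54.9×10.1) = 5.771×10^-6 K/W
R_vermiculite fill = L/(kA) = 0.165/(0.0786×10.1) = 0.2078 K/W
R_outer film = 1/(h_o·A) = 1/(5.95×10.1) = 0.01664 K/W
R_total = 0.2245 K/W
Q = ΔT / R_total = 100 / 0.2245

Q ≈ 445 W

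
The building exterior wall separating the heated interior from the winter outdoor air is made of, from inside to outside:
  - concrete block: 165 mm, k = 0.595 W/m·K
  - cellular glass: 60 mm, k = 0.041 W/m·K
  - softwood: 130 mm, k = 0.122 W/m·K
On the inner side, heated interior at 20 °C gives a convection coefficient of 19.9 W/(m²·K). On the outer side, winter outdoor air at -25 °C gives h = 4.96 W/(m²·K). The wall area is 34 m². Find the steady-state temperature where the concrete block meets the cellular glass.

T ≈ 15.2 °C

Series thermal resistances:
R_inner film = 1/(h_i·A) = 1/(19.9×34) = 0.001478 K/W
R_concrete block = L/(kA) = 0.165/(0.595×34) = 0.008156 K/W
R_cellular glass = L/(kA) = 0.06/(0.041×34) = 0.04304 K/W
R_softwood = L/(kA) = 0.13/(0.122×34) = 0.03134 K/W
R_outer film = 1/(h_o·A) = 1/(4.96×34) = 0.00593 K/W
R_total = 0.08995 K/W;  Q = ΔT/R_total = 45/0.08995 = 500.3 W
T_interface = T_inner − Q·ΣR(inner→interface) = 20 − 500×0.009634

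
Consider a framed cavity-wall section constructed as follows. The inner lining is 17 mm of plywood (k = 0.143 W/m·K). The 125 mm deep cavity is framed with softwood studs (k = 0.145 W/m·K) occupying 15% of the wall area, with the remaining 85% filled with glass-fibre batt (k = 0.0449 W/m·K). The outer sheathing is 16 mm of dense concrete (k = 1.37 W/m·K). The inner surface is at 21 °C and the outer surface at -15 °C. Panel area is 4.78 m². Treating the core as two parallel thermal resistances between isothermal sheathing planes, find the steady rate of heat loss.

Q ≈ 77.6 W

Sheathing layers in series; stud and cavity paths in parallel between them.
R_inner = 0.017/(0.143×4.78) = 0.02487 K/W
R_stud  = 0.125/(0.145×0.15×4.78) = 1.202 K/W
R_cav   = 0.125/(0.0449×0.85×4.78) = 0.6852 K/W
1/R_core = 1/R_stud + 1/R_cav → R_core = 0.4365 K/W
R_outer = 0.016/(1.37×4.78) = 0.002443 K/W
R_total = 0.4638 K/W
Q = ΔT/R_total = 36/0.4638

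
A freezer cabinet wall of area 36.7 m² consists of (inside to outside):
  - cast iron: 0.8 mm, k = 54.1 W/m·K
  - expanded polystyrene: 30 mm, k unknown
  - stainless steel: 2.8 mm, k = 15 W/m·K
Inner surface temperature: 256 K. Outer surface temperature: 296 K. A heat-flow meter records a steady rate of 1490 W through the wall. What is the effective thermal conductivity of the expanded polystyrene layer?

k ≈ 0.0305 W/(m·K)

Model the wall as resistances in series:
R_cast iron = L/(kA) = 0.0008/(54.1×36.7) = 4.029×10^-7 K/W
R_stainless steel = L/(kA) = 0.0028/(15×36.7) = 5.086×10^-6 K/W
Sum of known resistances R_other = 5.489×10^-6 K/W
Total R = ΔT/Q = 40/1490 = 0.02685 K/W
R_expanded polystyrene = R_total − R_other = 0.02684 K/W
k = L/(R·A) = 0.03/(0.02684×36.7)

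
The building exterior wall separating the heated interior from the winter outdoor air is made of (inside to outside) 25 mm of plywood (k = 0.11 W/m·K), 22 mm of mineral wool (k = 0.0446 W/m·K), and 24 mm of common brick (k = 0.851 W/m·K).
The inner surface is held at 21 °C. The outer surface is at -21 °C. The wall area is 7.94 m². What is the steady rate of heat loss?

Model the wall as resistances in series:
R_plywood = L/(kA) = 0.025/(0.11×7.94) = 0.02862 K/W
R_mineral wool = L/(kA) = 0.022/(0.0446×7.94) = 0.06213 K/W
R_common brick = L/(kA) = 0.024/(0.851×7.94) = 0.003552 K/W
R_total = 0.0943 K/W
Q = ΔT / R_total = 42 / 0.0943

Q ≈ 445 W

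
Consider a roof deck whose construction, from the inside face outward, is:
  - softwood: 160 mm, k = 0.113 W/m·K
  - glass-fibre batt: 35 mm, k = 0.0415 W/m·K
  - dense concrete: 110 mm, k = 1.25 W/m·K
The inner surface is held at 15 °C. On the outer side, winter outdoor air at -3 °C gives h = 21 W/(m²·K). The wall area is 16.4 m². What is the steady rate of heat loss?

Q ≈ 123 W

Using the resistance-network approach (series):
R_softwood = L/(kA) = 0.16/(0.113×16.4) = 0.08634 K/W
R_glass-fibre batt = L/(kA) = 0.035/(0.0415×16.4) = 0.05143 K/W
R_dense concrete = L/(kA) = 0.11/(1.25×16.4) = 0.005366 K/W
R_outer film = 1/(h_o·A) = 1/(21×16.4) = 0.002904 K/W
R_total = 0.146 K/W
Q = ΔT / R_total = 18 / 0.146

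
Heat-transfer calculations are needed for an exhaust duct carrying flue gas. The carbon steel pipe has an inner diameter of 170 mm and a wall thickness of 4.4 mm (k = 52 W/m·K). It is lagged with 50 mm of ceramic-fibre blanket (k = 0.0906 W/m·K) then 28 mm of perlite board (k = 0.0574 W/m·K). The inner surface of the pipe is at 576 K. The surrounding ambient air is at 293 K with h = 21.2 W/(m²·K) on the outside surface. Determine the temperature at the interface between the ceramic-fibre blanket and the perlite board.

Per-layer cylindrical resistances, series-summed:
R_carbon steel pipe wall = ln(89.4/85)/(2π×52×1) = 1.545×10^-4 K/W
R_ceramic-fibre blanket = ln(139.4/89.4)/(2π×0.0906×1) = 0.7804 K/W
R_perlite board = ln(167.4/139.4)/(2π×0.0574×1) = 0.5075 K/W
R_outer film = 1/(h_o·2πr_oL) = 1/(21.2×2π×0.1674×1) = 0.04485 K/W
R_total = 1.333 K/W
Q = ΔT/R_total = 283/1.333
Q = 212 W/m
T_interface = T_inner − Q·ΣR(inner→interface) = 576 − 212×0.7805

T ≈ 410 K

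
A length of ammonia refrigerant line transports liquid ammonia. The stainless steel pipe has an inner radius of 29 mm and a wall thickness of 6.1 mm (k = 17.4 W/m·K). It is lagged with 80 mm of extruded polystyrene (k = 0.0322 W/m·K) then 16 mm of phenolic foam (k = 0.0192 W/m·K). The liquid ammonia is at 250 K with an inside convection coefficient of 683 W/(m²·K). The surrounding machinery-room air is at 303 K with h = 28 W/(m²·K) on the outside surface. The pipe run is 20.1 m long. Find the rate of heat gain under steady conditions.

Radial resistances (cylindrical: R_cond = ln(r_o/r_i)/(2πkL), R_conv = 1/(h·2πrL)):
R_inner film = 1/(h_i·2πr₁L) = 1/(683×2π×0.029×20.1) = 3.998×10^-4 K/W
R_stainless steel pipe wall = ln(35.1/29)/(2π×17.4×20.1) = 8.687×10^-5 K/W
R_extruded polystyrene = ln(115.1/35.1)/(2π×0.0322×20.1) = 0.292 K/W
R_phenolic foam = ln(131.1/115.1)/(2π×0.0192×20.1) = 0.05368 K/W
R_outer film = 1/(h_o·2πr_oL) = 1/(28×2π×0.1311×20.1) = 0.002157 K/W
R_total = 0.3484 K/W
Q = ΔT/R_total = 53/0.3484

Q ≈ 152 W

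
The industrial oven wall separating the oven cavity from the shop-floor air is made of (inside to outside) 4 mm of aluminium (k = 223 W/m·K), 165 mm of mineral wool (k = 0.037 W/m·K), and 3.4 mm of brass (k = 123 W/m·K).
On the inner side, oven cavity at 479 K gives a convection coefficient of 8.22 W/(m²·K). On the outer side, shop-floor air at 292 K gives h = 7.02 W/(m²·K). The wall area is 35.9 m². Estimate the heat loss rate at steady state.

Q ≈ 1420 W

Treating each layer as a thermal resistance in series:
R_inner film = 1/(h_i·A) = 1/(8.22×35.9) = 0.003389 K/W
R_aluminium = L/(kA) = 0.004/(223×35.9) = 4.996×10^-7 K/W
R_mineral wool = L/(kA) = 0.165/(0.037×35.9) = 0.1242 K/W
R_brass = L/(kA) = 0.0034/(123×35.9) = 7.7×10^-7 K/W
R_outer film = 1/(h_o·A) = 1/(7.02×35.9) = 0.003968 K/W
R_total = 0.1316 K/W
Q = ΔT / R_total = 187 / 0.1316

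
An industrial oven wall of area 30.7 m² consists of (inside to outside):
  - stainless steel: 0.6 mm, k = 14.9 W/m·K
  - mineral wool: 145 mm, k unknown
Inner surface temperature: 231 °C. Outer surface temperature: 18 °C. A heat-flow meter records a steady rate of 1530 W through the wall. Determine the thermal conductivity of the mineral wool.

Model the wall as resistances in series:
R_stainless steel = L/(kA) = 0.0006/(14.9×30.7) = 1.312×10^-6 K/W
Sum of known resistances R_other = 1.312×10^-6 K/W
Total R = ΔT/Q = 213/1530 = 0.1392 K/W
R_mineral wool = R_total − R_other = 0.1392 K/W
k = L/(R·A) = 0.145/(0.1392×30.7)

k ≈ 0.0339 W/(m·K)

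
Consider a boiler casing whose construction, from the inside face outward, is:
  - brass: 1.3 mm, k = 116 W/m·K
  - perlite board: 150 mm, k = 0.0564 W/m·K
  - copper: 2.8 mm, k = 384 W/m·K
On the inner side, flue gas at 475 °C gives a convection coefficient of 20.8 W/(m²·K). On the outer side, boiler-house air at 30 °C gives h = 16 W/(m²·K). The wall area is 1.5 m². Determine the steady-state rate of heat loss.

Q ≈ 241 W

Using the resistance-network approach (series):
R_inner film = 1/(h_i·A) = 1/(20.8×1.5) = 0.03205 K/W
R_brass = L/(kA) = 0.0013/(116×1.5) = 7.471×10^-6 K/W
R_perlite board = L/(kA) = 0.15/(0.0564×1.5) = 1.773 K/W
R_copper = L/(kA) = 0.0028/(384×1.5) = 4.861×10^-6 K/W
R_outer film = 1/(h_o·A) = 1/(16×1.5) = 0.04167 K/W
R_total = 1.847 K/W
Q = ΔT / R_total = 445 / 1.847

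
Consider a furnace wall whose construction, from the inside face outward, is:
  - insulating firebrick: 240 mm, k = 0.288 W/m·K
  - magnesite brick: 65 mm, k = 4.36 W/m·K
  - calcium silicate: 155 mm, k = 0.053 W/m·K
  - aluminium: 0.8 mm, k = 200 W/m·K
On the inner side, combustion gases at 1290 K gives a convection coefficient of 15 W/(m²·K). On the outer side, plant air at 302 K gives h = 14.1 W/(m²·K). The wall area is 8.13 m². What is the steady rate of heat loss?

Series thermal resistances:
R_inner film = 1/(h_i·A) = 1/(15×8.13) = 0.0082 K/W
R_insulating firebrick = L/(kA) = 0.24/(0.288×8.13) = 0.1025 K/W
R_magnesite brick = L/(kA) = 0.065/(4.36×8.13) = 0.001834 K/W
R_calcium silicate = L/(kA) = 0.155/(0.053×8.13) = 0.3597 K/W
R_aluminium = L/(kA) = 0.0008/(200×8.13) = 4.92×10^-7 K/W
R_outer film = 1/(h_o·A) = 1/(14.1×8.13) = 0.008723 K/W
R_total = 0.481 K/W
Q = ΔT / R_total = 988 / 0.481

Q ≈ 2050 W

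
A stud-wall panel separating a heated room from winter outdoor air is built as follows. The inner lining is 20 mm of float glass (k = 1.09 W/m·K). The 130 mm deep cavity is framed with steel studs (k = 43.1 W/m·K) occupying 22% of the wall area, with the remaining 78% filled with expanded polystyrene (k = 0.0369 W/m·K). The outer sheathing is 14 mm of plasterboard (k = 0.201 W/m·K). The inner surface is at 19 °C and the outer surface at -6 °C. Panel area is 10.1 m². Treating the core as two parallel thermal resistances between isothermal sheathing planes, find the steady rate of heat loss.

Q ≈ 2480 W

Sheathing layers in series; stud and cavity paths in parallel between them.
R_inner = 0.02/(1.09×10.1) = 0.001817 K/W
R_stud  = 0.13/(43.1×0.22×10.1) = 0.001357 K/W
R_cav   = 0.13/(0.0369×0.78×10.1) = 0.4472 K/W
1/R_core = 1/R_stud + 1/R_cav → R_core = 0.001353 K/W
R_outer = 0.014/(0.201×10.1) = 0.006896 K/W
R_total = 0.01007 K/W
Q = ΔT/R_total = 25/0.01007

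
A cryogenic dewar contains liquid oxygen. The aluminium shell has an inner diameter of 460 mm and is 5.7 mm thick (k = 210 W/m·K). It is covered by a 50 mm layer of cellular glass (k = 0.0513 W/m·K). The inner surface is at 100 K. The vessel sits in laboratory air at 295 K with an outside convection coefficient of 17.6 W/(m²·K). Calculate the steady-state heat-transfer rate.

Q ≈ 162 W

For a spherical shell R = (1/r₁ − 1/r₂)/(4πk); film R = 1/(h·4πr²). In series:
R_aluminium shell = (1/0.23 − 1/0.2357)/(4π×210) = 3.984×10^-5 K/W
R_cellular glass = (1/0.2357 − 1/0.2857)/(4π×0.0513) = 1.152 K/W
R_outer film = 1/(h·4πr_o²) = 1/(17.6×4π×0.2857²) = 0.05539 K/W
R_total = 1.207 K/W
Q = ΔT/R_total = 195/1.207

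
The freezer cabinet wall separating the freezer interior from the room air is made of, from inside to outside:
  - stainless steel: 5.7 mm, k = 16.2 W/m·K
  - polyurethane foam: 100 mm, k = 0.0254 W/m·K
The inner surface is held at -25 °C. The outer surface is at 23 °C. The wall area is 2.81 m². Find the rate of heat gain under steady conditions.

Thermal resistances in series:
R_stainless steel = L/(kA) = 0.0057/(16.2×2.81) = 1.252×10^-4 K/W
R_polyurethane foam = L/(kA) = 0.1/(0.0254×2.81) = 1.401 K/W
R_total = 1.401 K/W
Q = ΔT / R_total = 48 / 1.401

Q ≈ 34.3 W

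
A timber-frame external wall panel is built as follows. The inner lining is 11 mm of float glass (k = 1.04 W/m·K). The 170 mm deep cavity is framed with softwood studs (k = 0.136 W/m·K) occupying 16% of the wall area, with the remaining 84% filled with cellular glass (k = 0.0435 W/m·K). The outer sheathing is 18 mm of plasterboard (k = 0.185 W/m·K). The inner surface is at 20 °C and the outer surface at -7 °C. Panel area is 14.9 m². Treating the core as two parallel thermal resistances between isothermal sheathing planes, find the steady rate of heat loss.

Sheathing layers in series; stud and cavity paths in parallel between them.
R_inner = 0.011/(1.04×14.9) = 7.099×10^-4 K/W
R_stud  = 0.17/(0.136×0.16×14.9) = 0.5243 K/W
R_cav   = 0.17/(0.0435×0.84×14.9) = 0.3122 K/W
1/R_core = 1/R_stud + 1/R_cav → R_core = 0.1957 K/W
R_outer = 0.018/(0.185×14.9) = 0.00653 K/W
R_total = 0.2029 K/W
Q = ΔT/R_total = 27/0.2029

Q ≈ 133 W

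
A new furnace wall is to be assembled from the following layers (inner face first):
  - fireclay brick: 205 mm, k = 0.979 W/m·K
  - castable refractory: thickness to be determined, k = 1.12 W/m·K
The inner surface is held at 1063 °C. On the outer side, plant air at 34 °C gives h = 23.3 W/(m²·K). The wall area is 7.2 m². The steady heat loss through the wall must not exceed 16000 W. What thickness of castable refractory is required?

L ≈ 236 mm

Using the resistance-network approach (series):
R_fireclay brick = L/(kA) = 0.205/(0.979×7.2) = 0.02908 K/W
R_outer film = 1/(h_o·A) = 1/(23.3×7.2) = 0.005961 K/W
Sum of the known resistances R_other = 0.03504 K/W
Required total resistance R_tot = ΔT/Q_allow = 1029/16000 = 0.06431 K/W
R_castable refractory = R_tot − R_other = 0.02927 K/W
L = R·k·A = 0.02927×1.12×7.2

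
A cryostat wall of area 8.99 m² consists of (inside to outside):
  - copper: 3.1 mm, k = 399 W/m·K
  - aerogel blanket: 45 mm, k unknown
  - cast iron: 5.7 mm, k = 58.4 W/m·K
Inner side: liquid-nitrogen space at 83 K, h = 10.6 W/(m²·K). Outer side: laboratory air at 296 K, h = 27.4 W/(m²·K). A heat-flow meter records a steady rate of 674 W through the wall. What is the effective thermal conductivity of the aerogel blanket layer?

Treating each layer as a thermal resistance in series:
R_inner film = 1/(h_i·A) = 1/(10.6×8.99) = 0.01049 K/W
R_copper = L/(kA) = 0.0031/(399×8.99) = 8.642×10^-7 K/W
R_cast iron = L/(kA) = 0.0057/(58.4×8.99) = 1.086×10^-5 K/W
R_outer film = 1/(h_o·A) = 1/(27.4×8.99) = 0.00406 K/W
Sum of known resistances R_other = 0.01457 K/W
Total R = ΔT/Q = 213/674 = 0.316 K/W
R_aerogel blanket = R_total − R_other = 0.3015 K/W
k = L/(R·A) = 0.045/(0.3015×8.99)

k ≈ 0.0166 W/(m·K)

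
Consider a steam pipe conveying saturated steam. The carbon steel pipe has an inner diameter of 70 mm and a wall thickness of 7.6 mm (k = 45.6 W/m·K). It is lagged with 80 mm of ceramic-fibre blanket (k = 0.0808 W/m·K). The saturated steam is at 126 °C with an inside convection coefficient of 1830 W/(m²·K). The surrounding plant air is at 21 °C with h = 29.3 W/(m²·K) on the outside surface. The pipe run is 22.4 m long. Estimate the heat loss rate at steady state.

Per-layer cylindrical resistances, series-summed:
R_inner film = 1/(h_i·2πr₁L) = 1/(1830×2π×0.035×22.4) = 1.109×10^-4 K/W
R_carbon steel pipe wall = ln(42.6/35)/(2π×45.6×22.4) = 3.062×10^-5 K/W
R_ceramic-fibre blanket = ln(122.6/42.6)/(2π×0.0808×22.4) = 0.09295 K/W
R_outer film = 1/(h_o·2πr_oL) = 1/(29.3×2π×0.1226×22.4) = 0.001978 K/W
R_total = 0.09507 K/W
Q = ΔT/R_total = 105/0.09507

Q ≈ 1100 W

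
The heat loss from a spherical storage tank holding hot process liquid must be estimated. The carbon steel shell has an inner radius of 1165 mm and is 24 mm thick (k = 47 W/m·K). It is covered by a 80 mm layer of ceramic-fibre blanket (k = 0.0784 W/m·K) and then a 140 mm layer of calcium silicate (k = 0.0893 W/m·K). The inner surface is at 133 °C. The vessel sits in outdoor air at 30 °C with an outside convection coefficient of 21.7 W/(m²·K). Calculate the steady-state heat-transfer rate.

Each spherical layer contributes R = (1/r_i − 1/r_o)/(4πk):
R_carbon steel shell = (1/1.165 − 1/1.189)/(4π×47) = 2.934×10^-5 K/W
R_ceramic-fibre blanket = (1/1.189 − 1/1.269)/(4π×0.0784) = 0.05382 K/W
R_calcium silicate = (1/1.269 − 1/1.409)/(4π×0.0893) = 0.06977 K/W
R_outer film = 1/(h·4πr_o²) = 1/(21.7×4π×1.409²) = 0.001847 K/W
R_total = 0.1255 K/W
Q = ΔT/R_total = 103/0.1255

Q ≈ 821 W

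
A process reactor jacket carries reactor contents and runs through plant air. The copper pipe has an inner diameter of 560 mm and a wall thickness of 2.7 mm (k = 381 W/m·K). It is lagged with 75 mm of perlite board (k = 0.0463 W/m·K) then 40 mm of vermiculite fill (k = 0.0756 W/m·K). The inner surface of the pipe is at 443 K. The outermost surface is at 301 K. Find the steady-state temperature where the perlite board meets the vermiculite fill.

Per-layer cylindrical resistances, series-summed:
R_copper pipe wall = ln(282.7/280)/(2π×381×1) = 4.009×10^-6 K/W
R_perlite board = ln(357.7/282.7)/(2π×0.0463×1) = 0.8089 K/W
R_vermiculite fill = ln(397.7/357.7)/(2π×0.0756×1) = 0.2232 K/W
R_total = 1.032 K/W
Q = ΔT/R_total = 142/1.032
Q = 138 W/m
T_interface = T_inner − Q·ΣR(inner→interface) = 443 − 138×0.8089

T ≈ 332 K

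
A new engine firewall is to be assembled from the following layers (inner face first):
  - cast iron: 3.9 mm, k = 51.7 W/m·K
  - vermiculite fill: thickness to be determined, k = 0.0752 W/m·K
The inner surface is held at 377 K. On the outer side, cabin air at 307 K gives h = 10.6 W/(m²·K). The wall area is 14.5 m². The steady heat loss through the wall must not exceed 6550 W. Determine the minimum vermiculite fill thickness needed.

L ≈ 4.55 mm

Model the wall as resistances in series:
R_cast iron = L/(kA) = 0.0039/(51.7×14.5) = 5.202×10^-6 K/W
R_outer film = 1/(h_o·A) = 1/(10.6×14.5) = 0.006506 K/W
Sum of the known resistances R_other = 0.006511 K/W
Required total resistance R_tot = ΔT/Q_allow = 70/6550 = 0.01069 K/W
R_vermiculite fill = R_tot − R_other = 0.004176 K/W
L = R·k·A = 0.004176×0.0752×14.5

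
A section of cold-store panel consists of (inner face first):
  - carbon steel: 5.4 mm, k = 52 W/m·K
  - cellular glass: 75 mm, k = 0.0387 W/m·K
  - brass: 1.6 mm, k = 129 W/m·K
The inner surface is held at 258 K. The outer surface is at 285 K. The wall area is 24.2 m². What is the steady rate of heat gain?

Q ≈ 337 W

Using the resistance-network approach (series):
R_carbon steel = L/(kA) = 0.0054/(52×24.2) = 4.291×10^-6 K/W
R_cellular glass = L/(kA) = 0.075/(0.0387×24.2) = 0.08008 K/W
R_brass = L/(kA) = 0.0016/(129×24.2) = 5.125×10^-7 K/W
R_total = 0.08009 K/W
Q = ΔT / R_total = 27 / 0.08009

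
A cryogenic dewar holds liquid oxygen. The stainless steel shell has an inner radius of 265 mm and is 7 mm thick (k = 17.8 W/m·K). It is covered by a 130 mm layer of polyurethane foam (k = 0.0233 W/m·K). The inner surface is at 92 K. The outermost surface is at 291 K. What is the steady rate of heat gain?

Q ≈ 49 W

Each spherical layer contributes R = (1/r_i − 1/r_o)/(4πk):
R_stainless steel shell = (1/0.265 − 1/0.272)/(4π×17.8) = 4.342×10^-4 K/W
R_polyurethane foam = (1/0.272 − 1/0.402)/(4π×0.0233) = 4.061 K/W
R_total = 4.061 K/W
Q = ΔT/R_total = 199/4.061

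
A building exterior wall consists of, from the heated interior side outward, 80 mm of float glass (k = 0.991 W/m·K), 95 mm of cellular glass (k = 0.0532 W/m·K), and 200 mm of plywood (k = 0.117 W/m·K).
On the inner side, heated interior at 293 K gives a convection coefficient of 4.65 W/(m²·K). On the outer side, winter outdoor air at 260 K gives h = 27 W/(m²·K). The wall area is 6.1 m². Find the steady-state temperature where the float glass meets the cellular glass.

Thermal resistances in series:
R_inner film = 1/(h_i·A) = 1/(4.65×6.1) = 0.03525 K/W
R_float glass = L/(kA) = 0.08/(0.991×6.1) = 0.01323 K/W
R_cellular glass = L/(kA) = 0.095/(0.0532×6.1) = 0.2927 K/W
R_plywood = L/(kA) = 0.2/(0.117×6.1) = 0.2802 K/W
R_outer film = 1/(h_o·A) = 1/(27×6.1) = 0.006072 K/W
R_total = 0.6275 K/W;  Q = ΔT/R_total = 33/0.6275 = 52.59 W
T_interface = T_inner − Q·ΣR(inner→interface) = 293 − 52.6×0.04849

T ≈ 290 K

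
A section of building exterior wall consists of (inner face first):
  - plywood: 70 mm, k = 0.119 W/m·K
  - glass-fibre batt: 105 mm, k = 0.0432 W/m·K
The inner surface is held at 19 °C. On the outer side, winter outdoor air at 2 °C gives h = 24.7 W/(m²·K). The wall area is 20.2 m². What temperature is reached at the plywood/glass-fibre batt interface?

T ≈ 15.7 °C

Using the resistance-network approach (series):
R_plywood = L/(kA) = 0.07/(0.119×20.2) = 0.02912 K/W
R_glass-fibre batt = L/(kA) = 0.105/(0.0432×20.2) = 0.1203 K/W
R_outer film = 1/(h_o·A) = 1/(24.7×20.2) = 0.002004 K/W
R_total = 0.1514 K/W;  Q = ΔT/R_total = 17/0.1514 = 112.2 W
T_interface = T_inner − Q·ΣR(inner→interface) = 19 − 112×0.02912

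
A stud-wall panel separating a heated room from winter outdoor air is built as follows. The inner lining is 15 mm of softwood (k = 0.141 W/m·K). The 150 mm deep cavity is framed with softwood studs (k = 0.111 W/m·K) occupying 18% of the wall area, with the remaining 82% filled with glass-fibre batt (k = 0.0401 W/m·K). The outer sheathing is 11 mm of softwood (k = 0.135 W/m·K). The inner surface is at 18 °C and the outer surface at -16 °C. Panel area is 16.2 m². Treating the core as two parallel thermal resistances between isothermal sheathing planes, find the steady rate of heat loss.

Sheathing layers in series; stud and cavity paths in parallel between them.
R_inner = 0.015/(0.141×16.2) = 0.006567 K/W
R_stud  = 0.15/(0.111×0.18×16.2) = 0.4634 K/W
R_cav   = 0.15/(0.0401×0.82×16.2) = 0.2816 K/W
1/R_core = 1/R_stud + 1/R_cav → R_core = 0.1752 K/W
R_outer = 0.011/(0.135×16.2) = 0.00503 K/W
R_total = 0.1868 K/W
Q = ΔT/R_total = 34/0.1868

Q ≈ 182 W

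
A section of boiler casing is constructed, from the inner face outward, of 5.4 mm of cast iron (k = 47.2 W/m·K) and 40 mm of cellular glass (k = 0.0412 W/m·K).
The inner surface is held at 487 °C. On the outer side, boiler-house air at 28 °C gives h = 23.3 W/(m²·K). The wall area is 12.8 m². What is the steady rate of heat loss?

Q ≈ 5790 W

Model the wall as resistances in series:
R_cast iron = L/(kA) = 0.0054/(47.2×12.8) = 8.938×10^-6 K/W
R_cellular glass = L/(kA) = 0.04/(0.0412×12.8) = 0.07585 K/W
R_outer film = 1/(h_o·A) = 1/(23.3×12.8) = 0.003353 K/W
R_total = 0.07921 K/W
Q = ΔT / R_total = 459 / 0.07921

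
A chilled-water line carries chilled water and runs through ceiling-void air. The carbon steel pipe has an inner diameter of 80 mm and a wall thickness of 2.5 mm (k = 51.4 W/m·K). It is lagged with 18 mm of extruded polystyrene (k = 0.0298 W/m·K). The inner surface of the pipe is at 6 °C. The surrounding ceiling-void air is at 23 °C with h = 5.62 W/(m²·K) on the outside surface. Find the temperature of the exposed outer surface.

Radial resistances (cylindrical: R_cond = ln(r_o/r_i)/(2πkL), R_conv = 1/(h·2πrL)):
R_carbon steel pipe wall = ln(42.5/40)/(2π×51.4×1) = 1.877×10^-4 K/W
R_extruded polystyrene = ln(60.5/42.5)/(2π×0.0298×1) = 1.886 K/W
R_outer film = 1/(h_o·2πr_oL) = 1/(5.62×2π×0.0605×1) = 0.4681 K/W
R_total = 2.354 K/W
Q = ΔT/R_total = 17/2.354
Q = 7.22 W/m
T_interface = T_inner + Q·ΣR(inner→interface) = 6 + 7.22×1.886

T ≈ 19.6 °C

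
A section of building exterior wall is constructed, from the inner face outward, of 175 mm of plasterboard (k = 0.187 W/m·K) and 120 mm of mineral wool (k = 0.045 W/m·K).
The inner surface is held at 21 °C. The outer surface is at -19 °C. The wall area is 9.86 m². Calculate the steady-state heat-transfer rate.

Using the resistance-network approach (series):
R_plasterboard = L/(kA) = 0.175/(0.187×9.86) = 0.09491 K/W
R_mineral wool = L/(kA) = 0.12/(0.045×9.86) = 0.2705 K/W
R_total = 0.3654 K/W
Q = ΔT / R_total = 40 / 0.3654

Q ≈ 109 W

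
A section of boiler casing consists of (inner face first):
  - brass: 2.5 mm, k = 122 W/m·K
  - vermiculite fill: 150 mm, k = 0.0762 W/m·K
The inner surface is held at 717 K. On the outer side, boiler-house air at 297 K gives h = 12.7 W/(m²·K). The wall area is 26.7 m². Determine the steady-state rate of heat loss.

Q ≈ 5480 W

Using the resistance-network approach (series):
R_brass = L/(kA) = 0.0025/(122×26.7) = 7.675×10^-7 K/W
R_vermiculite fill = L/(kA) = 0.15/(0.0762×26.7) = 0.07373 K/W
R_outer film = 1/(h_o·A) = 1/(12.7×26.7) = 0.002949 K/W
R_total = 0.07668 K/W
Q = ΔT / R_total = 420 / 0.07668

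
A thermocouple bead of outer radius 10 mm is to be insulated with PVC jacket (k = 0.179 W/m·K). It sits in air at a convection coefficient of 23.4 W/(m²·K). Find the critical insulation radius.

r_cr ≈ 15.3 mm

For a sphere r_cr = 2k/h = 2×0.179/23.4
r_cr = 15.3 mm; since the bare radius (10 mm) is below r_cr, adding a thin layer of insulation will *increase* heat loss.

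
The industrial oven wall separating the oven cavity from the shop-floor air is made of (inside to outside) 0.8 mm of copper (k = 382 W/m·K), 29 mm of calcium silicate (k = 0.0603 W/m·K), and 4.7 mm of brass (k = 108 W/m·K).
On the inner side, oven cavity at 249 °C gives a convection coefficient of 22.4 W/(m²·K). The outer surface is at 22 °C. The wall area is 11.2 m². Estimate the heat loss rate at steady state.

Series thermal resistances:
R_inner film = 1/(h_i·A) = 1/(22.4×11.2) = 0.003986 K/W
R_copper = L/(kA) = 0.0008/(382×11.2) = 1.87×10^-7 K/W
R_calcium silicate = L/(kA) = 0.029/(0.0603×11.2) = 0.04294 K/W
R_brass = L/(kA) = 0.0047/(108×11.2) = 3.886×10^-6 K/W
R_total = 0.04693 K/W
Q = ΔT / R_total = 227 / 0.04693

Q ≈ 4840 W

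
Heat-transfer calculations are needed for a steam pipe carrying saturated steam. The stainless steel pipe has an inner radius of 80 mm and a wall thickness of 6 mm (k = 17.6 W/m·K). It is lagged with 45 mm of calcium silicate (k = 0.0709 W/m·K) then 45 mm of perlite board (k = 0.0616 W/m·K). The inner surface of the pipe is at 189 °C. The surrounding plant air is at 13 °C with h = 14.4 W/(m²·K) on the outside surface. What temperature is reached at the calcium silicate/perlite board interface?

T ≈ 95.1 °C

Per-layer cylindrical resistances, series-summed:
R_stainless steel pipe wall = ln(86/80)/(2π×17.6×1) = 6.54×10^-4 K/W
R_calcium silicate = ln(131/86)/(2π×0.0709×1) = 0.9447 K/W
R_perlite board = ln(176/131)/(2π×0.0616×1) = 0.7629 K/W
R_outer film = 1/(h_o·2πr_oL) = 1/(14.4×2π×0.176×1) = 0.0628 K/W
R_total = 1.771 K/W
Q = ΔT/R_total = 176/1.771
Q = 99.4 W/m
T_interface = T_inner − Q·ΣR(inner→interface) = 189 − 99.4×0.9454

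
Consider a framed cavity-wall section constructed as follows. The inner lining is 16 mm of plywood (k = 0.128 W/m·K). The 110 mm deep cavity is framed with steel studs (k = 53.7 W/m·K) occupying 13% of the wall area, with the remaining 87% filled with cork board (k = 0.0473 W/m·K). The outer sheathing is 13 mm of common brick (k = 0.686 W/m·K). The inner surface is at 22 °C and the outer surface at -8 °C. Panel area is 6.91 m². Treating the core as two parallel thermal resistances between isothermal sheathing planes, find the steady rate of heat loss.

Sheathing layers in series; stud and cavity paths in parallel between them.
R_inner = 0.016/(0.128×6.91) = 0.01809 K/W
R_stud  = 0.11/(53.7×0.13×6.91) = 0.00228 K/W
R_cav   = 0.11/(0.0473×0.87×6.91) = 0.3868 K/W
1/R_core = 1/R_stud + 1/R_cav → R_core = 0.002267 K/W
R_outer = 0.013/(0.686×6.91) = 0.002742 K/W
R_total = 0.0231 K/W
Q = ΔT/R_total = 30/0.0231

Q ≈ 1300 W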